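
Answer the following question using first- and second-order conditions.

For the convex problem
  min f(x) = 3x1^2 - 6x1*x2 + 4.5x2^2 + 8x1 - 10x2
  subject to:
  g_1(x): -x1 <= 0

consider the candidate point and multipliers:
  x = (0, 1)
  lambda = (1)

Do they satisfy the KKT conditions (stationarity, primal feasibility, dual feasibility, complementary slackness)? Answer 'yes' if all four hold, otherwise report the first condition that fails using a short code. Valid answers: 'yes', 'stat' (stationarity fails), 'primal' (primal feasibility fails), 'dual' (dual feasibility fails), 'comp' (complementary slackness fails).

Gradient of f: grad f(x) = Q x + c = (2, -1)
Constraint values g_i(x) = a_i^T x - b_i:
  g_1((0, 1)) = 0
Stationarity residual: grad f(x) + sum_i lambda_i a_i = (1, -1)
  -> stationarity FAILS
Primal feasibility (all g_i <= 0): OK
Dual feasibility (all lambda_i >= 0): OK
Complementary slackness (lambda_i * g_i(x) = 0 for all i): OK

Verdict: the first failing condition is stationarity -> stat.

stat


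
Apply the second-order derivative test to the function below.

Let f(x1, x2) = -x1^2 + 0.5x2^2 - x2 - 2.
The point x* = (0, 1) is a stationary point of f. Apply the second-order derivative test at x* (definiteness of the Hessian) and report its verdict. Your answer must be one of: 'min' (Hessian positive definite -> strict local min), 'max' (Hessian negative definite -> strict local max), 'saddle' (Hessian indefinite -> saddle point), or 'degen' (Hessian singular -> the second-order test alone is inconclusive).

Compute the Hessian H = grad^2 f:
  H = [[-2, 0], [0, 1]]
Verify stationarity: grad f(x*) = H x* + g = (0, 0).
Eigenvalues of H: -2, 1.
Eigenvalues have mixed signs, so H is indefinite -> x* is a saddle point.

saddle


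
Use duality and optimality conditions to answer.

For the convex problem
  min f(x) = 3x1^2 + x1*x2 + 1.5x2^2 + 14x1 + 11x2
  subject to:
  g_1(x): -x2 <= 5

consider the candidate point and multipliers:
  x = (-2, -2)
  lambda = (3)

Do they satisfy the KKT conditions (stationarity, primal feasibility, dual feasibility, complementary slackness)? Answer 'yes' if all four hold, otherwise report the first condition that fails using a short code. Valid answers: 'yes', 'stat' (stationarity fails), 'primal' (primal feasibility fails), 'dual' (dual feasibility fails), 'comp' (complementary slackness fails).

Gradient of f: grad f(x) = Q x + c = (0, 3)
Constraint values g_i(x) = a_i^T x - b_i:
  g_1((-2, -2)) = -3
Stationarity residual: grad f(x) + sum_i lambda_i a_i = (0, 0)
  -> stationarity OK
Primal feasibility (all g_i <= 0): OK
Dual feasibility (all lambda_i >= 0): OK
Complementary slackness (lambda_i * g_i(x) = 0 for all i): FAILS

Verdict: the first failing condition is complementary_slackness -> comp.

comp


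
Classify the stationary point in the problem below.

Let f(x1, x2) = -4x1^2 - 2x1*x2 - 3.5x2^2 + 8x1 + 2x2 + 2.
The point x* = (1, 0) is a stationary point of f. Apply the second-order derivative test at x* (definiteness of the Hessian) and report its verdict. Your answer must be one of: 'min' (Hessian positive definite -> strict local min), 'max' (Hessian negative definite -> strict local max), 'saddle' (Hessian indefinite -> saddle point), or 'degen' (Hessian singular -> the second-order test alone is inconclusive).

Compute the Hessian H = grad^2 f:
  H = [[-8, -2], [-2, -7]]
Verify stationarity: grad f(x*) = H x* + g = (0, 0).
Eigenvalues of H: -9.5616, -5.4384.
Both eigenvalues < 0, so H is negative definite -> x* is a strict local max.

max


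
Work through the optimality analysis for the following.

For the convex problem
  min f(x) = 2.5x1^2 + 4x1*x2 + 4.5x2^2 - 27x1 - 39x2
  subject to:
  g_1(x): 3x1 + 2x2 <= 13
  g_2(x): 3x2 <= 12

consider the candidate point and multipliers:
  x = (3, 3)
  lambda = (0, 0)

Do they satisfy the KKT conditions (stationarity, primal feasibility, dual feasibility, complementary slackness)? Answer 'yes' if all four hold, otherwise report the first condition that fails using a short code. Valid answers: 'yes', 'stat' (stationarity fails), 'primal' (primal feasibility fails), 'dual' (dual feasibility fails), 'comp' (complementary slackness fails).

Gradient of f: grad f(x) = Q x + c = (0, 0)
Constraint values g_i(x) = a_i^T x - b_i:
  g_1((3, 3)) = 2
  g_2((3, 3)) = -3
Stationarity residual: grad f(x) + sum_i lambda_i a_i = (0, 0)
  -> stationarity OK
Primal feasibility (all g_i <= 0): FAILS
Dual feasibility (all lambda_i >= 0): OK
Complementary slackness (lambda_i * g_i(x) = 0 for all i): OK

Verdict: the first failing condition is primal_feasibility -> primal.

primal


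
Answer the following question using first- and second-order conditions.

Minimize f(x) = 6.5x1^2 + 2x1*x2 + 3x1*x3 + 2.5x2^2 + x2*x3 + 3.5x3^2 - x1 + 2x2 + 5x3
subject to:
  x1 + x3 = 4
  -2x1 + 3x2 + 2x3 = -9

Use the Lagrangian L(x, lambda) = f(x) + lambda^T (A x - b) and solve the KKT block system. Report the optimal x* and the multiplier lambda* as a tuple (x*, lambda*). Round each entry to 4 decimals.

Form the Lagrangian:
  L(x, lambda) = (1/2) x^T Q x + c^T x + lambda^T (A x - b)
Stationarity (grad_x L = 0): Q x + c + A^T lambda = 0.
Primal feasibility: A x = b.

This gives the KKT block system:
  [ Q   A^T ] [ x     ]   [-c ]
  [ A    0  ] [ lambda ] = [ b ]

Solving the linear system:
  x*      = (2.2478, -2.6696, 1.7522)
  lambda* = (-24.7391, 1.7)
  f(x*)   = 57.7152

x* = (2.2478, -2.6696, 1.7522), lambda* = (-24.7391, 1.7)


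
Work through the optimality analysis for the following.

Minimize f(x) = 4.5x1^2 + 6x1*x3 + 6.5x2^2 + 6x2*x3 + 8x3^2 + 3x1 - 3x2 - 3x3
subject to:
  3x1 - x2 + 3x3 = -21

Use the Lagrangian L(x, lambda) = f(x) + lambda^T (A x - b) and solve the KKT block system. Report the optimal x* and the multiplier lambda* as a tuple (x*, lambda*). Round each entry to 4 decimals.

Form the Lagrangian:
  L(x, lambda) = (1/2) x^T Q x + c^T x + lambda^T (A x - b)
Stationarity (grad_x L = 0): Q x + c + A^T lambda = 0.
Primal feasibility: A x = b.

This gives the KKT block system:
  [ Q   A^T ] [ x     ]   [-c ]
  [ A    0  ] [ lambda ] = [ b ]

Solving the linear system:
  x*      = (-4.1359, 2.3822, -2.0701)
  lambda* = (15.5478)
  f(x*)   = 156.5796

x* = (-4.1359, 2.3822, -2.0701), lambda* = (15.5478)


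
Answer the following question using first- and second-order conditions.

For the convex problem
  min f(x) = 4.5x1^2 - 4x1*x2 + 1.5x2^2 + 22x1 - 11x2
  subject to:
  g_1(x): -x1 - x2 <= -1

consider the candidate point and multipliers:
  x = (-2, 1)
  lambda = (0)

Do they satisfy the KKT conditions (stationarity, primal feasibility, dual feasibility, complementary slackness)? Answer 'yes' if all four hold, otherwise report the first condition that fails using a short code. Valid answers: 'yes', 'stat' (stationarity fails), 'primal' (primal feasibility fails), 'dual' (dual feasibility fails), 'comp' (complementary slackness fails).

Gradient of f: grad f(x) = Q x + c = (0, 0)
Constraint values g_i(x) = a_i^T x - b_i:
  g_1((-2, 1)) = 2
Stationarity residual: grad f(x) + sum_i lambda_i a_i = (0, 0)
  -> stationarity OK
Primal feasibility (all g_i <= 0): FAILS
Dual feasibility (all lambda_i >= 0): OK
Complementary slackness (lambda_i * g_i(x) = 0 for all i): OK

Verdict: the first failing condition is primal_feasibility -> primal.

primal


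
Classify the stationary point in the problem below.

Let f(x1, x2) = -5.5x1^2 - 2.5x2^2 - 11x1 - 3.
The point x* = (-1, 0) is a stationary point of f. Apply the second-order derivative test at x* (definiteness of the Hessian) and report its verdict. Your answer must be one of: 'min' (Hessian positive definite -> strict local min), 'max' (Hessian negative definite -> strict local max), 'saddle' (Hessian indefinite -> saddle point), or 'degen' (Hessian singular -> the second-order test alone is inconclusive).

Compute the Hessian H = grad^2 f:
  H = [[-11, 0], [0, -5]]
Verify stationarity: grad f(x*) = H x* + g = (0, 0).
Eigenvalues of H: -11, -5.
Both eigenvalues < 0, so H is negative definite -> x* is a strict local max.

max


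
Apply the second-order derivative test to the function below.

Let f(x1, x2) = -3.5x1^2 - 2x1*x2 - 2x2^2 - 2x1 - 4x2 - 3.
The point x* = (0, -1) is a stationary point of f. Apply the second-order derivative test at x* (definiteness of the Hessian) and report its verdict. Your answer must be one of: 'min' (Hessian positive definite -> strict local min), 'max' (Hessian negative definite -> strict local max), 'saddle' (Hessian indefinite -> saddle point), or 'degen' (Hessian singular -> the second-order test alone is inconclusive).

Compute the Hessian H = grad^2 f:
  H = [[-7, -2], [-2, -4]]
Verify stationarity: grad f(x*) = H x* + g = (0, 0).
Eigenvalues of H: -8, -3.
Both eigenvalues < 0, so H is negative definite -> x* is a strict local max.

max


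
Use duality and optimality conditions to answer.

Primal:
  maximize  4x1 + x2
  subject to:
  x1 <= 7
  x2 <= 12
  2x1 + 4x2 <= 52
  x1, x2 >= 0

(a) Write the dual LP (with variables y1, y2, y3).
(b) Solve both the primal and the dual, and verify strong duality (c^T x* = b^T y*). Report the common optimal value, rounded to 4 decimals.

The standard primal-dual pair for 'max c^T x s.t. A x <= b, x >= 0' is:
  Dual:  min b^T y  s.t.  A^T y >= c,  y >= 0.

So the dual LP is:
  minimize  7y1 + 12y2 + 52y3
  subject to:
    y1 + 2y3 >= 4
    y2 + 4y3 >= 1
    y1, y2, y3 >= 0

Solving the primal: x* = (7, 9.5).
  primal value c^T x* = 37.5.
Solving the dual: y* = (3.5, 0, 0.25).
  dual value b^T y* = 37.5.
Strong duality: c^T x* = b^T y*. Confirmed.

37.5


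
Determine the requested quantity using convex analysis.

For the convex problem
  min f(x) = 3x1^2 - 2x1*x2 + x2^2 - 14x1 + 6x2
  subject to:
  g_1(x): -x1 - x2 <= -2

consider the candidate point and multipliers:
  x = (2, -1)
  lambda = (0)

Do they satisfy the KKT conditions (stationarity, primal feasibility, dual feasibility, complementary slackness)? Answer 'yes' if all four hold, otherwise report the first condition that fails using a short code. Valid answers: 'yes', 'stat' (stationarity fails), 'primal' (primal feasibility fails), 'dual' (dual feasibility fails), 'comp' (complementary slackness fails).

Gradient of f: grad f(x) = Q x + c = (0, 0)
Constraint values g_i(x) = a_i^T x - b_i:
  g_1((2, -1)) = 1
Stationarity residual: grad f(x) + sum_i lambda_i a_i = (0, 0)
  -> stationarity OK
Primal feasibility (all g_i <= 0): FAILS
Dual feasibility (all lambda_i >= 0): OK
Complementary slackness (lambda_i * g_i(x) = 0 for all i): OK

Verdict: the first failing condition is primal_feasibility -> primal.

primal


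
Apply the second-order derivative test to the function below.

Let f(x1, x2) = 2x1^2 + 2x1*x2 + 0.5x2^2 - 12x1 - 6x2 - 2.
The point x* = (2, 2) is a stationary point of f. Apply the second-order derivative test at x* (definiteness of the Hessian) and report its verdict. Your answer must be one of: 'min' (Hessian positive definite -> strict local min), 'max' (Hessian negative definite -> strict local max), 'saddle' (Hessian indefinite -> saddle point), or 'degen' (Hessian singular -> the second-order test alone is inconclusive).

Compute the Hessian H = grad^2 f:
  H = [[4, 2], [2, 1]]
Verify stationarity: grad f(x*) = H x* + g = (0, 0).
Eigenvalues of H: 0, 5.
H has a zero eigenvalue (singular; positive semidefinite but not definite), so H is neither positive definite, negative definite, nor indefinite. The second-order test alone is inconclusive -> degen.
(Indeed, f is constant along the null direction of H through x*, so x* is not a strict local extremum.)

degen


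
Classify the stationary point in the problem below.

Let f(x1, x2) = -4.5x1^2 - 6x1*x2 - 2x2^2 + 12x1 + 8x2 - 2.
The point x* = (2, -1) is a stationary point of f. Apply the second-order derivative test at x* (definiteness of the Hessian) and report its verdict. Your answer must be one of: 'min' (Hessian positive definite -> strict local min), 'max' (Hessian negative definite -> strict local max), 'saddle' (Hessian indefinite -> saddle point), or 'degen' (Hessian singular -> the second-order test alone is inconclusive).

Compute the Hessian H = grad^2 f:
  H = [[-9, -6], [-6, -4]]
Verify stationarity: grad f(x*) = H x* + g = (0, 0).
Eigenvalues of H: -13, 0.
H has a zero eigenvalue (singular; negative semidefinite but not definite), so H is neither positive definite, negative definite, nor indefinite. The second-order test alone is inconclusive -> degen.
(Indeed, f is constant along the null direction of H through x*, so x* is not a strict local extremum.)

degen


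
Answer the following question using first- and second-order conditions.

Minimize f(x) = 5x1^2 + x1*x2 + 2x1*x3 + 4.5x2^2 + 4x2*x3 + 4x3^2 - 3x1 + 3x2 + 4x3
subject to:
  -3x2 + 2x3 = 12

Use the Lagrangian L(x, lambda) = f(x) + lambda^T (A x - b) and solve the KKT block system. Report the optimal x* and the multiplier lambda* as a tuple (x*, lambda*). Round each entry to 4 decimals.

Form the Lagrangian:
  L(x, lambda) = (1/2) x^T Q x + c^T x + lambda^T (A x - b)
Stationarity (grad_x L = 0): Q x + c + A^T lambda = 0.
Primal feasibility: A x = b.

This gives the KKT block system:
  [ Q   A^T ] [ x     ]   [-c ]
  [ A    0  ] [ lambda ] = [ b ]

Solving the linear system:
  x*      = (0.1845, -2.7112, 1.9332)
  lambda* = (-4.4947)
  f(x*)   = 26.4906

x* = (0.1845, -2.7112, 1.9332), lambda* = (-4.4947)


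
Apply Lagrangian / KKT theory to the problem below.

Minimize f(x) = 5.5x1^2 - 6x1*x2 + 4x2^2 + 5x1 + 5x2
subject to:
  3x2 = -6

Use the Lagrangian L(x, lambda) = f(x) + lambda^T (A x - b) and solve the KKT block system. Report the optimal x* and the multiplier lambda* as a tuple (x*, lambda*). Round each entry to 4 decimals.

Form the Lagrangian:
  L(x, lambda) = (1/2) x^T Q x + c^T x + lambda^T (A x - b)
Stationarity (grad_x L = 0): Q x + c + A^T lambda = 0.
Primal feasibility: A x = b.

This gives the KKT block system:
  [ Q   A^T ] [ x     ]   [-c ]
  [ A    0  ] [ lambda ] = [ b ]

Solving the linear system:
  x*      = (-1.5455, -2)
  lambda* = (0.5758)
  f(x*)   = -7.1364

x* = (-1.5455, -2), lambda* = (0.5758)


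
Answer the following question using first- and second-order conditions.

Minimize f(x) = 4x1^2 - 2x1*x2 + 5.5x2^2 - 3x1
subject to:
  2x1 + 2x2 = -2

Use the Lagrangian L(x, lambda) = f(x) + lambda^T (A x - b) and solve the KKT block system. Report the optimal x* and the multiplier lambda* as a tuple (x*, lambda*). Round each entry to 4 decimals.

Form the Lagrangian:
  L(x, lambda) = (1/2) x^T Q x + c^T x + lambda^T (A x - b)
Stationarity (grad_x L = 0): Q x + c + A^T lambda = 0.
Primal feasibility: A x = b.

This gives the KKT block system:
  [ Q   A^T ] [ x     ]   [-c ]
  [ A    0  ] [ lambda ] = [ b ]

Solving the linear system:
  x*      = (-0.4348, -0.5652)
  lambda* = (2.6739)
  f(x*)   = 3.3261

x* = (-0.4348, -0.5652), lambda* = (2.6739)


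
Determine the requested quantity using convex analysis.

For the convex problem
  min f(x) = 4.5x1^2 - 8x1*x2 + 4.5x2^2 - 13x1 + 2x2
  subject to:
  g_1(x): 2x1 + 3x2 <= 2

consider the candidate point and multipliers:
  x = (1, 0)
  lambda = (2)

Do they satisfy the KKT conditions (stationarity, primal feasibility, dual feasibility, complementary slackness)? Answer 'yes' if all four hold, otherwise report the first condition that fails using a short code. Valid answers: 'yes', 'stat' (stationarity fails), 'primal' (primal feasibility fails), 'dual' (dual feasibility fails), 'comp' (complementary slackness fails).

Gradient of f: grad f(x) = Q x + c = (-4, -6)
Constraint values g_i(x) = a_i^T x - b_i:
  g_1((1, 0)) = 0
Stationarity residual: grad f(x) + sum_i lambda_i a_i = (0, 0)
  -> stationarity OK
Primal feasibility (all g_i <= 0): OK
Dual feasibility (all lambda_i >= 0): OK
Complementary slackness (lambda_i * g_i(x) = 0 for all i): OK

Verdict: yes, KKT holds.

yes


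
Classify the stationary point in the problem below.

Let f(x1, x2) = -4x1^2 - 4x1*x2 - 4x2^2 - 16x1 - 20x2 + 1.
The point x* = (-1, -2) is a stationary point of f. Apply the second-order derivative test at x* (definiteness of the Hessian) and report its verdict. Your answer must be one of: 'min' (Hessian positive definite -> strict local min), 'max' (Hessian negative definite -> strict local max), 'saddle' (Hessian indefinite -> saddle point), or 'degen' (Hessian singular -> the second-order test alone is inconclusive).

Compute the Hessian H = grad^2 f:
  H = [[-8, -4], [-4, -8]]
Verify stationarity: grad f(x*) = H x* + g = (0, 0).
Eigenvalues of H: -12, -4.
Both eigenvalues < 0, so H is negative definite -> x* is a strict local max.

max


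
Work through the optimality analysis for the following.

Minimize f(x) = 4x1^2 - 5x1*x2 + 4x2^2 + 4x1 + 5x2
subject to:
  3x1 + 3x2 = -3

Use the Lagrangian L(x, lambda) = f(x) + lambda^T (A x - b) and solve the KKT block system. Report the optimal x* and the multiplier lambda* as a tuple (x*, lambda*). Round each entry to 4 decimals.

Form the Lagrangian:
  L(x, lambda) = (1/2) x^T Q x + c^T x + lambda^T (A x - b)
Stationarity (grad_x L = 0): Q x + c + A^T lambda = 0.
Primal feasibility: A x = b.

This gives the KKT block system:
  [ Q   A^T ] [ x     ]   [-c ]
  [ A    0  ] [ lambda ] = [ b ]

Solving the linear system:
  x*      = (-0.4615, -0.5385)
  lambda* = (-1)
  f(x*)   = -3.7692

x* = (-0.4615, -0.5385), lambda* = (-1)


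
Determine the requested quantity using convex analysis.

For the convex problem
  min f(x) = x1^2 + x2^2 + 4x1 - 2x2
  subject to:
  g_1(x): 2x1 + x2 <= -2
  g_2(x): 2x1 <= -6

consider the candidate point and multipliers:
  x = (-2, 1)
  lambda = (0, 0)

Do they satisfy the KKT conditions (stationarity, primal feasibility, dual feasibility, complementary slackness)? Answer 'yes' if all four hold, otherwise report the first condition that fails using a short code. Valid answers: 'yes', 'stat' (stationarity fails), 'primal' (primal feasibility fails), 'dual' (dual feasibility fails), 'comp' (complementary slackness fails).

Gradient of f: grad f(x) = Q x + c = (0, 0)
Constraint values g_i(x) = a_i^T x - b_i:
  g_1((-2, 1)) = -1
  g_2((-2, 1)) = 2
Stationarity residual: grad f(x) + sum_i lambda_i a_i = (0, 0)
  -> stationarity OK
Primal feasibility (all g_i <= 0): FAILS
Dual feasibility (all lambda_i >= 0): OK
Complementary slackness (lambda_i * g_i(x) = 0 for all i): OK

Verdict: the first failing condition is primal_feasibility -> primal.

primal


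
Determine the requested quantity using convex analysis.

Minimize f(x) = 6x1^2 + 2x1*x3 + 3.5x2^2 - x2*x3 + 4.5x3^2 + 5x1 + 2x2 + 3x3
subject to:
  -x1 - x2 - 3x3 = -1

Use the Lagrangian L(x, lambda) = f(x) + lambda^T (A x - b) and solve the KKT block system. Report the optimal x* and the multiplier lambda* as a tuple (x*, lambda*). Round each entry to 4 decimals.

Form the Lagrangian:
  L(x, lambda) = (1/2) x^T Q x + c^T x + lambda^T (A x - b)
Stationarity (grad_x L = 0): Q x + c + A^T lambda = 0.
Primal feasibility: A x = b.

This gives the KKT block system:
  [ Q   A^T ] [ x     ]   [-c ]
  [ A    0  ] [ lambda ] = [ b ]

Solving the linear system:
  x*      = (-0.3179, 0.0629, 0.4183)
  lambda* = (2.0221)
  f(x*)   = 0.9067

x* = (-0.3179, 0.0629, 0.4183), lambda* = (2.0221)


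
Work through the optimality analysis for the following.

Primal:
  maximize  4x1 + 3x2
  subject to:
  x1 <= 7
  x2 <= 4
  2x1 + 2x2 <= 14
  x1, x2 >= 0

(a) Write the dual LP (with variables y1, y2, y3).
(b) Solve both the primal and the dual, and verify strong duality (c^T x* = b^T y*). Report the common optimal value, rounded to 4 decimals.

The standard primal-dual pair for 'max c^T x s.t. A x <= b, x >= 0' is:
  Dual:  min b^T y  s.t.  A^T y >= c,  y >= 0.

So the dual LP is:
  minimize  7y1 + 4y2 + 14y3
  subject to:
    y1 + 2y3 >= 4
    y2 + 2y3 >= 3
    y1, y2, y3 >= 0

Solving the primal: x* = (7, 0).
  primal value c^T x* = 28.
Solving the dual: y* = (1, 0, 1.5).
  dual value b^T y* = 28.
Strong duality: c^T x* = b^T y*. Confirmed.

28


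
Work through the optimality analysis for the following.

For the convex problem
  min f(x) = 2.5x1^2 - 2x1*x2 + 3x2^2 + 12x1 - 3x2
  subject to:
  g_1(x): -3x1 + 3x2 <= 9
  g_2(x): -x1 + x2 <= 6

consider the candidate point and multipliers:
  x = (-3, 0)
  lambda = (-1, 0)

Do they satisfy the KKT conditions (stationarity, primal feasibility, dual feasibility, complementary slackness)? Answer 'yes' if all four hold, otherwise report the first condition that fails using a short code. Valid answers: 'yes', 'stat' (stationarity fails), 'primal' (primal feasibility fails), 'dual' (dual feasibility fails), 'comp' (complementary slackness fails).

Gradient of f: grad f(x) = Q x + c = (-3, 3)
Constraint values g_i(x) = a_i^T x - b_i:
  g_1((-3, 0)) = 0
  g_2((-3, 0)) = -3
Stationarity residual: grad f(x) + sum_i lambda_i a_i = (0, 0)
  -> stationarity OK
Primal feasibility (all g_i <= 0): OK
Dual feasibility (all lambda_i >= 0): FAILS
Complementary slackness (lambda_i * g_i(x) = 0 for all i): OK

Verdict: the first failing condition is dual_feasibility -> dual.

dual


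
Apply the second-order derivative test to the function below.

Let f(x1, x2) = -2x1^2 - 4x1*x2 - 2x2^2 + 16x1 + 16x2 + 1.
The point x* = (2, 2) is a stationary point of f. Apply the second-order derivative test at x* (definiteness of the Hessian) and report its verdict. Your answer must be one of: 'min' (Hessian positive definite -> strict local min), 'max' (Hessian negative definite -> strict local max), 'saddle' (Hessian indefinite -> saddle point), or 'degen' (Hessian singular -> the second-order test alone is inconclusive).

Compute the Hessian H = grad^2 f:
  H = [[-4, -4], [-4, -4]]
Verify stationarity: grad f(x*) = H x* + g = (0, 0).
Eigenvalues of H: -8, 0.
H has a zero eigenvalue (singular; negative semidefinite but not definite), so H is neither positive definite, negative definite, nor indefinite. The second-order test alone is inconclusive -> degen.
(Indeed, f is constant along the null direction of H through x*, so x* is not a strict local extremum.)

degen


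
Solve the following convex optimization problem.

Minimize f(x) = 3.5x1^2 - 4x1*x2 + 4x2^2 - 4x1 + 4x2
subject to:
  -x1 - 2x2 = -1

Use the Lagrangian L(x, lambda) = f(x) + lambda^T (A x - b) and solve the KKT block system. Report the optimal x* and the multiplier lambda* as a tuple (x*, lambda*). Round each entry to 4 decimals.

Form the Lagrangian:
  L(x, lambda) = (1/2) x^T Q x + c^T x + lambda^T (A x - b)
Stationarity (grad_x L = 0): Q x + c + A^T lambda = 0.
Primal feasibility: A x = b.

This gives the KKT block system:
  [ Q   A^T ] [ x     ]   [-c ]
  [ A    0  ] [ lambda ] = [ b ]

Solving the linear system:
  x*      = (0.7692, 0.1154)
  lambda* = (0.9231)
  f(x*)   = -0.8462

x* = (0.7692, 0.1154), lambda* = (0.9231)


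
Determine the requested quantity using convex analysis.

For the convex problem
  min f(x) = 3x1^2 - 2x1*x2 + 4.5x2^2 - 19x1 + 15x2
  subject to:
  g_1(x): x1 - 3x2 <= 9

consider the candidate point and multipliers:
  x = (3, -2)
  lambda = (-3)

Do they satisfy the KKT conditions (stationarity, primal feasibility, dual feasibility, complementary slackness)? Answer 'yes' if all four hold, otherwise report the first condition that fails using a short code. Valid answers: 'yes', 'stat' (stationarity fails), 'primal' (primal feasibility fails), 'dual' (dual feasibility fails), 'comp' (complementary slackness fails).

Gradient of f: grad f(x) = Q x + c = (3, -9)
Constraint values g_i(x) = a_i^T x - b_i:
  g_1((3, -2)) = 0
Stationarity residual: grad f(x) + sum_i lambda_i a_i = (0, 0)
  -> stationarity OK
Primal feasibility (all g_i <= 0): OK
Dual feasibility (all lambda_i >= 0): FAILS
Complementary slackness (lambda_i * g_i(x) = 0 for all i): OK

Verdict: the first failing condition is dual_feasibility -> dual.

dual


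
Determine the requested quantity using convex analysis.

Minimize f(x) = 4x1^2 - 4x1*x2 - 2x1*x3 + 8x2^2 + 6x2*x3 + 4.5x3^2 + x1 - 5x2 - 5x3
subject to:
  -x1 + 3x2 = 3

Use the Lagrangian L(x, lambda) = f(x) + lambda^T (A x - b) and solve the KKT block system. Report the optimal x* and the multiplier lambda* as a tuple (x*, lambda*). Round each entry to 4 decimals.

Form the Lagrangian:
  L(x, lambda) = (1/2) x^T Q x + c^T x + lambda^T (A x - b)
Stationarity (grad_x L = 0): Q x + c + A^T lambda = 0.
Primal feasibility: A x = b.

This gives the KKT block system:
  [ Q   A^T ] [ x     ]   [-c ]
  [ A    0  ] [ lambda ] = [ b ]

Solving the linear system:
  x*      = (-0.0938, 0.9688, -0.1111)
  lambda* = (-3.4028)
  f(x*)   = 2.9132

x* = (-0.0938, 0.9688, -0.1111), lambda* = (-3.4028)


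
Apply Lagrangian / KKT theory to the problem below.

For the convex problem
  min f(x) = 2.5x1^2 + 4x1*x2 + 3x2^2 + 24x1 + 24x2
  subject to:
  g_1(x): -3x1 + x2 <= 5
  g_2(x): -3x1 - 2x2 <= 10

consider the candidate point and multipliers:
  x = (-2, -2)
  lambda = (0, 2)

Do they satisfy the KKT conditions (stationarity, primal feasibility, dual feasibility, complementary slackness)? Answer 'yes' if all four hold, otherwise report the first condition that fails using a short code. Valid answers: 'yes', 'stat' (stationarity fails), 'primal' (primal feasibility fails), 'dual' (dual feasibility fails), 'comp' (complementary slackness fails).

Gradient of f: grad f(x) = Q x + c = (6, 4)
Constraint values g_i(x) = a_i^T x - b_i:
  g_1((-2, -2)) = -1
  g_2((-2, -2)) = 0
Stationarity residual: grad f(x) + sum_i lambda_i a_i = (0, 0)
  -> stationarity OK
Primal feasibility (all g_i <= 0): OK
Dual feasibility (all lambda_i >= 0): OK
Complementary slackness (lambda_i * g_i(x) = 0 for all i): OK

Verdict: yes, KKT holds.

yes


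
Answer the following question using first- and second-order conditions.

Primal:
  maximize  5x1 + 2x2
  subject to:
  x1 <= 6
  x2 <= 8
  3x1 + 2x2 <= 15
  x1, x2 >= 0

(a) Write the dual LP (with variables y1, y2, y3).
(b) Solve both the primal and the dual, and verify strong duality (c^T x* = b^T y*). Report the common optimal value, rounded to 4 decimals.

The standard primal-dual pair for 'max c^T x s.t. A x <= b, x >= 0' is:
  Dual:  min b^T y  s.t.  A^T y >= c,  y >= 0.

So the dual LP is:
  minimize  6y1 + 8y2 + 15y3
  subject to:
    y1 + 3y3 >= 5
    y2 + 2y3 >= 2
    y1, y2, y3 >= 0

Solving the primal: x* = (5, 0).
  primal value c^T x* = 25.
Solving the dual: y* = (0, 0, 1.6667).
  dual value b^T y* = 25.
Strong duality: c^T x* = b^T y*. Confirmed.

25


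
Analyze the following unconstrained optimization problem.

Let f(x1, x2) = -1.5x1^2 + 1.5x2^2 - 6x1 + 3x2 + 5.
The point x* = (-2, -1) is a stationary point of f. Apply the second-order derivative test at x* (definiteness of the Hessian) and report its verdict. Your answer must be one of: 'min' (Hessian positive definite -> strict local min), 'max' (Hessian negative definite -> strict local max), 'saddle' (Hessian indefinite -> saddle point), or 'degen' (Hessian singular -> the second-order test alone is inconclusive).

Compute the Hessian H = grad^2 f:
  H = [[-3, 0], [0, 3]]
Verify stationarity: grad f(x*) = H x* + g = (0, 0).
Eigenvalues of H: -3, 3.
Eigenvalues have mixed signs, so H is indefinite -> x* is a saddle point.

saddle


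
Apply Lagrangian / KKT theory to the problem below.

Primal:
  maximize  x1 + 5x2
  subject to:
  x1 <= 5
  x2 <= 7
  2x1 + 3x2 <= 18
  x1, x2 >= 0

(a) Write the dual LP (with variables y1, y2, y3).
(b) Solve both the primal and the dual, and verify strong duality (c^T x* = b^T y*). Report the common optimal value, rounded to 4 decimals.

The standard primal-dual pair for 'max c^T x s.t. A x <= b, x >= 0' is:
  Dual:  min b^T y  s.t.  A^T y >= c,  y >= 0.

So the dual LP is:
  minimize  5y1 + 7y2 + 18y3
  subject to:
    y1 + 2y3 >= 1
    y2 + 3y3 >= 5
    y1, y2, y3 >= 0

Solving the primal: x* = (0, 6).
  primal value c^T x* = 30.
Solving the dual: y* = (0, 0, 1.6667).
  dual value b^T y* = 30.
Strong duality: c^T x* = b^T y*. Confirmed.

30


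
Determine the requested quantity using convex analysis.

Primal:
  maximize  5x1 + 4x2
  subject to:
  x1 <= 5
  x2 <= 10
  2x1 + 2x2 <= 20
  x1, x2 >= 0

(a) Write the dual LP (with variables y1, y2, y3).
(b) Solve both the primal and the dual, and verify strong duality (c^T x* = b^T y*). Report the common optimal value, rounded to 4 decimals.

The standard primal-dual pair for 'max c^T x s.t. A x <= b, x >= 0' is:
  Dual:  min b^T y  s.t.  A^T y >= c,  y >= 0.

So the dual LP is:
  minimize  5y1 + 10y2 + 20y3
  subject to:
    y1 + 2y3 >= 5
    y2 + 2y3 >= 4
    y1, y2, y3 >= 0

Solving the primal: x* = (5, 5).
  primal value c^T x* = 45.
Solving the dual: y* = (1, 0, 2).
  dual value b^T y* = 45.
Strong duality: c^T x* = b^T y*. Confirmed.

45


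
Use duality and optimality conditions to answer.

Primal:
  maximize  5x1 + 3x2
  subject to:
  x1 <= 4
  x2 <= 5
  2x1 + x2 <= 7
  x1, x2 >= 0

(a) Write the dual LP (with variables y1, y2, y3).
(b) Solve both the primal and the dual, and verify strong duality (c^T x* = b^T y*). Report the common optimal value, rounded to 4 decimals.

The standard primal-dual pair for 'max c^T x s.t. A x <= b, x >= 0' is:
  Dual:  min b^T y  s.t.  A^T y >= c,  y >= 0.

So the dual LP is:
  minimize  4y1 + 5y2 + 7y3
  subject to:
    y1 + 2y3 >= 5
    y2 + y3 >= 3
    y1, y2, y3 >= 0

Solving the primal: x* = (1, 5).
  primal value c^T x* = 20.
Solving the dual: y* = (0, 0.5, 2.5).
  dual value b^T y* = 20.
Strong duality: c^T x* = b^T y*. Confirmed.

20


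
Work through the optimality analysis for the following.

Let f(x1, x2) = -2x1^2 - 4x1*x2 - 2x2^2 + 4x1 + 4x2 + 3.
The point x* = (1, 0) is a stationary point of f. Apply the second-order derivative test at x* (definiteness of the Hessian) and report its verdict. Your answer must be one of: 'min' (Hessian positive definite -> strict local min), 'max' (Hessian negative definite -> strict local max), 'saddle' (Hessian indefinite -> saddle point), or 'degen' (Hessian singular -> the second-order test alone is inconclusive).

Compute the Hessian H = grad^2 f:
  H = [[-4, -4], [-4, -4]]
Verify stationarity: grad f(x*) = H x* + g = (0, 0).
Eigenvalues of H: -8, 0.
H has a zero eigenvalue (singular; negative semidefinite but not definite), so H is neither positive definite, negative definite, nor indefinite. The second-order test alone is inconclusive -> degen.
(Indeed, f is constant along the null direction of H through x*, so x* is not a strict local extremum.)

degen


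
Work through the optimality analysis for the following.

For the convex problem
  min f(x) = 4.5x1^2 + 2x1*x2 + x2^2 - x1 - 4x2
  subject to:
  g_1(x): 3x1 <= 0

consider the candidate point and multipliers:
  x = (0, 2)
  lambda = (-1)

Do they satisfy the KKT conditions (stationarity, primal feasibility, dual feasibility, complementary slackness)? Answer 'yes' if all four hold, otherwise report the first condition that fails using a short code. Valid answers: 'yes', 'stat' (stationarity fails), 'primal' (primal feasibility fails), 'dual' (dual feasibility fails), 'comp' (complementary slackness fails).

Gradient of f: grad f(x) = Q x + c = (3, 0)
Constraint values g_i(x) = a_i^T x - b_i:
  g_1((0, 2)) = 0
Stationarity residual: grad f(x) + sum_i lambda_i a_i = (0, 0)
  -> stationarity OK
Primal feasibility (all g_i <= 0): OK
Dual feasibility (all lambda_i >= 0): FAILS
Complementary slackness (lambda_i * g_i(x) = 0 for all i): OK

Verdict: the first failing condition is dual_feasibility -> dual.

dual


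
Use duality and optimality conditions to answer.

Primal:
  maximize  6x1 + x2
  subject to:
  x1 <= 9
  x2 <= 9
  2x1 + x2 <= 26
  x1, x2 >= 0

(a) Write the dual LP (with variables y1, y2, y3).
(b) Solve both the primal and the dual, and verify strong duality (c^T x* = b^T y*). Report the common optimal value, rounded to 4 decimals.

The standard primal-dual pair for 'max c^T x s.t. A x <= b, x >= 0' is:
  Dual:  min b^T y  s.t.  A^T y >= c,  y >= 0.

So the dual LP is:
  minimize  9y1 + 9y2 + 26y3
  subject to:
    y1 + 2y3 >= 6
    y2 + y3 >= 1
    y1, y2, y3 >= 0

Solving the primal: x* = (9, 8).
  primal value c^T x* = 62.
Solving the dual: y* = (4, 0, 1).
  dual value b^T y* = 62.
Strong duality: c^T x* = b^T y*. Confirmed.

62


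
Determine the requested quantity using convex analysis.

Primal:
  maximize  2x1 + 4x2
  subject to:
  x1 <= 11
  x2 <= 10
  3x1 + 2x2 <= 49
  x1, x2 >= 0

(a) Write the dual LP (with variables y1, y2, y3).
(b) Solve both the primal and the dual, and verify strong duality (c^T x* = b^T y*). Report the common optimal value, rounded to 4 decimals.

The standard primal-dual pair for 'max c^T x s.t. A x <= b, x >= 0' is:
  Dual:  min b^T y  s.t.  A^T y >= c,  y >= 0.

So the dual LP is:
  minimize  11y1 + 10y2 + 49y3
  subject to:
    y1 + 3y3 >= 2
    y2 + 2y3 >= 4
    y1, y2, y3 >= 0

Solving the primal: x* = (9.6667, 10).
  primal value c^T x* = 59.3333.
Solving the dual: y* = (0, 2.6667, 0.6667).
  dual value b^T y* = 59.3333.
Strong duality: c^T x* = b^T y*. Confirmed.

59.3333


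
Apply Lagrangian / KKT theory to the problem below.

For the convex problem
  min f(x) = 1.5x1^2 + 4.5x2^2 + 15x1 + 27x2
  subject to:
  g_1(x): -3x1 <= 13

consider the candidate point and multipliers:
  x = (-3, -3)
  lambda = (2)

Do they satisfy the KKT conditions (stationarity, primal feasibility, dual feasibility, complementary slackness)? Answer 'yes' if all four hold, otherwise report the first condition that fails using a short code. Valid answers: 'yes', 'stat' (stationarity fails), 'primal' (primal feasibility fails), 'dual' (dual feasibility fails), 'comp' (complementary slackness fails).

Gradient of f: grad f(x) = Q x + c = (6, 0)
Constraint values g_i(x) = a_i^T x - b_i:
  g_1((-3, -3)) = -4
Stationarity residual: grad f(x) + sum_i lambda_i a_i = (0, 0)
  -> stationarity OK
Primal feasibility (all g_i <= 0): OK
Dual feasibility (all lambda_i >= 0): OK
Complementary slackness (lambda_i * g_i(x) = 0 for all i): FAILS

Verdict: the first failing condition is complementary_slackness -> comp.

comp


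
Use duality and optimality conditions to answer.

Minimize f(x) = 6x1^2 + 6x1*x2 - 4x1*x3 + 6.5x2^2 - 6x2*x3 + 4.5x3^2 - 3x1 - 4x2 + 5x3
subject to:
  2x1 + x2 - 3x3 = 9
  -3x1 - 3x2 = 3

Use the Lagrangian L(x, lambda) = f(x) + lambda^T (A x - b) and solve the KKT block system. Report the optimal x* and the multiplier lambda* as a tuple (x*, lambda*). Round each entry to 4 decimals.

Form the Lagrangian:
  L(x, lambda) = (1/2) x^T Q x + c^T x + lambda^T (A x - b)
Stationarity (grad_x L = 0): Q x + c + A^T lambda = 0.
Primal feasibility: A x = b.

This gives the KKT block system:
  [ Q   A^T ] [ x     ]   [-c ]
  [ A    0  ] [ lambda ] = [ b ]

Solving the linear system:
  x*      = (0.3261, -1.3261, -3.2246)
  lambda* = (-5.7899, -1.9082)
  f(x*)   = 23.0181

x* = (0.3261, -1.3261, -3.2246), lambda* = (-5.7899, -1.9082)


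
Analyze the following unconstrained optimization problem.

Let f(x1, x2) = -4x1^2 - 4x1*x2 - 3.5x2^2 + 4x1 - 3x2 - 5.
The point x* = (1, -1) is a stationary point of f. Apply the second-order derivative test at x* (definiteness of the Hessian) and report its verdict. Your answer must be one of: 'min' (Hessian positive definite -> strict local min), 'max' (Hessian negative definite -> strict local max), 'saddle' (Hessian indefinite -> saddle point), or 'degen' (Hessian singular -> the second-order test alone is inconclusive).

Compute the Hessian H = grad^2 f:
  H = [[-8, -4], [-4, -7]]
Verify stationarity: grad f(x*) = H x* + g = (0, 0).
Eigenvalues of H: -11.5311, -3.4689.
Both eigenvalues < 0, so H is negative definite -> x* is a strict local max.

max


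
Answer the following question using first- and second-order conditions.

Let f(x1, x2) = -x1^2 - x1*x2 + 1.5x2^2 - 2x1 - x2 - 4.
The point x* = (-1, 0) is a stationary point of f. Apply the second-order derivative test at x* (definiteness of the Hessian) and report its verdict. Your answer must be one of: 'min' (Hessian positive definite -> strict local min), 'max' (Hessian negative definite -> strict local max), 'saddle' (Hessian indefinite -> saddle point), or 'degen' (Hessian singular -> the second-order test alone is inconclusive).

Compute the Hessian H = grad^2 f:
  H = [[-2, -1], [-1, 3]]
Verify stationarity: grad f(x*) = H x* + g = (0, 0).
Eigenvalues of H: -2.1926, 3.1926.
Eigenvalues have mixed signs, so H is indefinite -> x* is a saddle point.

saddle


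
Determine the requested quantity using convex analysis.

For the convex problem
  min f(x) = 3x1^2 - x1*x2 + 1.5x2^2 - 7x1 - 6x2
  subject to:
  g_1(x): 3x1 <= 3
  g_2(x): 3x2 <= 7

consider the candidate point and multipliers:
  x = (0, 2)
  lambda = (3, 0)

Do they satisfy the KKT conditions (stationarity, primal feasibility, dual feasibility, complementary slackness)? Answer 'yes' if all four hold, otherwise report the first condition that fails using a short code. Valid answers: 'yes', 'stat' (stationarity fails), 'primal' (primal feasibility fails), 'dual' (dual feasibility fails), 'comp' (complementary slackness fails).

Gradient of f: grad f(x) = Q x + c = (-9, 0)
Constraint values g_i(x) = a_i^T x - b_i:
  g_1((0, 2)) = -3
  g_2((0, 2)) = -1
Stationarity residual: grad f(x) + sum_i lambda_i a_i = (0, 0)
  -> stationarity OK
Primal feasibility (all g_i <= 0): OK
Dual feasibility (all lambda_i >= 0): OK
Complementary slackness (lambda_i * g_i(x) = 0 for all i): FAILS

Verdict: the first failing condition is complementary_slackness -> comp.

comp


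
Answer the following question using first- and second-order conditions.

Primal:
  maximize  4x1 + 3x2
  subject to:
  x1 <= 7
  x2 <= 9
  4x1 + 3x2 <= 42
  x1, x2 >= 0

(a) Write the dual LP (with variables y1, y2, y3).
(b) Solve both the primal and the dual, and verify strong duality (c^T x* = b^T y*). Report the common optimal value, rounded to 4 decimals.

The standard primal-dual pair for 'max c^T x s.t. A x <= b, x >= 0' is:
  Dual:  min b^T y  s.t.  A^T y >= c,  y >= 0.

So the dual LP is:
  minimize  7y1 + 9y2 + 42y3
  subject to:
    y1 + 4y3 >= 4
    y2 + 3y3 >= 3
    y1, y2, y3 >= 0

Solving the primal: x* = (3.75, 9).
  primal value c^T x* = 42.
Solving the dual: y* = (0, 0, 1).
  dual value b^T y* = 42.
Strong duality: c^T x* = b^T y*. Confirmed.

42


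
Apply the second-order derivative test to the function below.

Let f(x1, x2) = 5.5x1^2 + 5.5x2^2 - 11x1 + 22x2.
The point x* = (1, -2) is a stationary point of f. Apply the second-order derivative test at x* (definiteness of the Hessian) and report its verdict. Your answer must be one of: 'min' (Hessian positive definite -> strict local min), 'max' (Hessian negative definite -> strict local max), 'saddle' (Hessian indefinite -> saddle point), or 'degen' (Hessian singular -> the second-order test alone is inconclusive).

Compute the Hessian H = grad^2 f:
  H = [[11, 0], [0, 11]]
Verify stationarity: grad f(x*) = H x* + g = (0, 0).
Eigenvalues of H: 11, 11.
Both eigenvalues > 0, so H is positive definite -> x* is a strict local min.

min


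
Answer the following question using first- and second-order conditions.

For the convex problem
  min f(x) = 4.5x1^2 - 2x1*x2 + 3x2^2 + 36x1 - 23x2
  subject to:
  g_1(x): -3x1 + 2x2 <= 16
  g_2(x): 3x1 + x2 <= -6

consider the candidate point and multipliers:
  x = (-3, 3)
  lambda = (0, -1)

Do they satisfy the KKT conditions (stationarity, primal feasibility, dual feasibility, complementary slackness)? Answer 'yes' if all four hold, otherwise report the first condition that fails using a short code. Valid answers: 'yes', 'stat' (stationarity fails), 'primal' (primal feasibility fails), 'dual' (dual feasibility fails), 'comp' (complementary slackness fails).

Gradient of f: grad f(x) = Q x + c = (3, 1)
Constraint values g_i(x) = a_i^T x - b_i:
  g_1((-3, 3)) = -1
  g_2((-3, 3)) = 0
Stationarity residual: grad f(x) + sum_i lambda_i a_i = (0, 0)
  -> stationarity OK
Primal feasibility (all g_i <= 0): OK
Dual feasibility (all lambda_i >= 0): FAILS
Complementary slackness (lambda_i * g_i(x) = 0 for all i): OK

Verdict: the first failing condition is dual_feasibility -> dual.

dual


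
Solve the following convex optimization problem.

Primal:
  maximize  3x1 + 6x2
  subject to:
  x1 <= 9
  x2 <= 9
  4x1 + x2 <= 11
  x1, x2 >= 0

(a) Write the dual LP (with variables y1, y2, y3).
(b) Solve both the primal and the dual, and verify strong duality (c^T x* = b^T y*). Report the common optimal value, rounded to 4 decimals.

The standard primal-dual pair for 'max c^T x s.t. A x <= b, x >= 0' is:
  Dual:  min b^T y  s.t.  A^T y >= c,  y >= 0.

So the dual LP is:
  minimize  9y1 + 9y2 + 11y3
  subject to:
    y1 + 4y3 >= 3
    y2 + y3 >= 6
    y1, y2, y3 >= 0

Solving the primal: x* = (0.5, 9).
  primal value c^T x* = 55.5.
Solving the dual: y* = (0, 5.25, 0.75).
  dual value b^T y* = 55.5.
Strong duality: c^T x* = b^T y*. Confirmed.

55.5
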